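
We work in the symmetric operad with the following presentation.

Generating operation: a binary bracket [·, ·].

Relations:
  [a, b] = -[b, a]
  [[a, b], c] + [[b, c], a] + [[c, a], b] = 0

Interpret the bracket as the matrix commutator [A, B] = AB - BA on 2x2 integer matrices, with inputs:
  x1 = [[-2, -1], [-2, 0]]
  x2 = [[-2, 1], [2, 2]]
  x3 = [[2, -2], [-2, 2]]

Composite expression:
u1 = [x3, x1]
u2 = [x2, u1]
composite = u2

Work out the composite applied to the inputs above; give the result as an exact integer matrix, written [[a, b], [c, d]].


[x3, x1] = [[2, -4], [4, -2]]
[x2, [x3, x1]] = [[12, 12], [24, -12]]

[[12, 12], [24, -12]]


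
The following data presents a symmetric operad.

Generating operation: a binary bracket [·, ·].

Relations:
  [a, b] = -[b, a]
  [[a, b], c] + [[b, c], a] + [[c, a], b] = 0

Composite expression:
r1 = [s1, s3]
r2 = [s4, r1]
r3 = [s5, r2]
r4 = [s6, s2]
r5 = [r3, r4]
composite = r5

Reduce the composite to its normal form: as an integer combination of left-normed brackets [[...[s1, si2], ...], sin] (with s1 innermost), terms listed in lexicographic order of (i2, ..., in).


-[[[[[s1, s3], s4], s5], s2], s6] + [[[[[s1, s3], s4], s5], s6], s2]

A multilinear Lie element is pinned by s1-initial words (s1 innermost).
Composite bracket: [[s5, [s4, [s1, s3]]], [s6, s2]]
The bracket unfolds into 32 signed words via [a, b] = ab - ba (2^5 = 32).
Only words starting with s1 matter:
  the word s1s3s4s5s2s6 carries sign -1 and contributes -[[[[[s1, s3], s4], s5], s2], s6]
  the word s1s3s4s5s6s2 carries sign +1 and contributes +[[[[[s1, s3], s4], s5], s6], s2]


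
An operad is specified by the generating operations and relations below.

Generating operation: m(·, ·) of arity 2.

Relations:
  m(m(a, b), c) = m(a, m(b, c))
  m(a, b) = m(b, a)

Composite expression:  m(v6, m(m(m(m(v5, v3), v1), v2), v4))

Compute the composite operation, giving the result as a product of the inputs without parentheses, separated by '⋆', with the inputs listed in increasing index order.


Key point: m commutes, so take the v-inputs in any fixed order.
m(v5, v3) spells out as v5 ⋆ v3
m(m(v5, v3), v1) spells out as v5 ⋆ v3 ⋆ v1
m(m(m(v5, v3), v1), v2) spells out as v5 ⋆ v3 ⋆ v1 ⋆ v2
m(m(m(m(v5, v3), v1), v2), v4) spells out as v5 ⋆ v3 ⋆ v1 ⋆ v2 ⋆ v4
m(v6, m(m(m(m(v5, v3), v1), v2), v4)) spells out as v6 ⋆ v5 ⋆ v3 ⋆ v1 ⋆ v2 ⋆ v4
the factors in increasing index order: v1 ⋆ v2 ⋆ v3 ⋆ v4 ⋆ v5 ⋆ v6

v1 ⋆ v2 ⋆ v3 ⋆ v4 ⋆ v5 ⋆ v6


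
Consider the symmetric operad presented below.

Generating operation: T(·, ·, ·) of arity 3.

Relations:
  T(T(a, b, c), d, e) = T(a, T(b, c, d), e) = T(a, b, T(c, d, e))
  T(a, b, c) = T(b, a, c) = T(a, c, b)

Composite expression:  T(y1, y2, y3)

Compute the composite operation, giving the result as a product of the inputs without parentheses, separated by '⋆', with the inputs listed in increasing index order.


y1 ⋆ y2 ⋆ y3

Shape and order are irrelevant to T; the y-input set decides.
T(y1, y2, y3) collapses to y1 ⋆ y2 ⋆ y3
the factors in increasing index order: y1 ⋆ y2 ⋆ y3


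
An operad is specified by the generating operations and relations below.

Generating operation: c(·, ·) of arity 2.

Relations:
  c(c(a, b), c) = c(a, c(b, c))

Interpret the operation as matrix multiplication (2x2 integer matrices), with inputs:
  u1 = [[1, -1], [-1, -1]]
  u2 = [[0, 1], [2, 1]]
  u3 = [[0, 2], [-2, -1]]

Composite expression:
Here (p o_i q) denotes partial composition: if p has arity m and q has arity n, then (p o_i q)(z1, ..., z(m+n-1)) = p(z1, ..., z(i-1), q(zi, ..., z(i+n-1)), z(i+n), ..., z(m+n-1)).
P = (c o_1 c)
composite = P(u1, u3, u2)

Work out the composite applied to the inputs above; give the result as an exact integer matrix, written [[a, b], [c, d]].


c(u1, u3) = [[2, 3], [2, -1]]
c(c(u1, u3), u2) = [[6, 5], [-2, 1]]

[[6, 5], [-2, 1]]


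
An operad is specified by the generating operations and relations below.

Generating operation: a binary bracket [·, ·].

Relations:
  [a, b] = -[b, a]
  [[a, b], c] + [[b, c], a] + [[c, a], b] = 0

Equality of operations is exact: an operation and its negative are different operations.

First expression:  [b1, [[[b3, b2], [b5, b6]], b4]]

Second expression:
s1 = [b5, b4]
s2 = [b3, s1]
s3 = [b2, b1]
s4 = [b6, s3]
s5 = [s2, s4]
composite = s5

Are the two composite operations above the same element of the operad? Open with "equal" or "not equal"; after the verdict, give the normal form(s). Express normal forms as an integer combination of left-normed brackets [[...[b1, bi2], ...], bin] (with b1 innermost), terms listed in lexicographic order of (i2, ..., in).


not equal — first -[[[[[b1, b2], b3], b5], b6], b4] + [[[[[b1, b2], b3], b6], b5], b4] + [[[[[b1, b3], b2], b5], b6], b4] - [[[[[b1, b3], b2], b6], b5], b4] + [[[[[b1, b4], b2], b3], b5], b6] - [[[[[b1, b4], b2], b3], b6], b5] - [[[[[b1, b4], b3], b2], b5], b6] + [[[[[b1, b4], b3], b2], b6], b5] - [[[[[b1, b4], b5], b6], b2], b3] + [[[[[b1, b4], b5], b6], b3], b2] + [[[[[b1, b4], b6], b5], b2], b3] - [[[[[b1, b4], b6], b5], b3], b2] + [[[[[b1, b5], b6], b2], b3], b4] - [[[[[b1, b5], b6], b3], b2], b4] - [[[[[b1, b6], b5], b2], b3], b4] + [[[[[b1, b6], b5], b3], b2], b4], second [[[[[b1, b2], b6], b3], b4], b5] - [[[[[b1, b2], b6], b3], b5], b4] - [[[[[b1, b2], b6], b4], b5], b3] + [[[[[b1, b2], b6], b5], b4], b3]

The first expression reduces to -[[[[[b1, b2], b3], b5], b6], b4] + [[[[[b1, b2], b3], b6], b5], b4] + [[[[[b1, b3], b2], b5], b6], b4] - [[[[[b1, b3], b2], b6], b5], b4] + [[[[[b1, b4], b2], b3], b5], b6] - [[[[[b1, b4], b2], b3], b6], b5] - [[[[[b1, b4], b3], b2], b5], b6] + [[[[[b1, b4], b3], b2], b6], b5] - [[[[[b1, b4], b5], b6], b2], b3] + [[[[[b1, b4], b5], b6], b3], b2] + [[[[[b1, b4], b6], b5], b2], b3] - [[[[[b1, b4], b6], b5], b3], b2] + [[[[[b1, b5], b6], b2], b3], b4] - [[[[[b1, b5], b6], b3], b2], b4] - [[[[[b1, b6], b5], b2], b3], b4] + [[[[[b1, b6], b5], b3], b2], b4]
The second expression reduces to [[[[[b1, b2], b6], b3], b4], b5] - [[[[[b1, b2], b6], b3], b5], b4] - [[[[[b1, b2], b6], b4], b5], b3] + [[[[[b1, b2], b6], b5], b4], b3]
Distinct normal forms: not equal.


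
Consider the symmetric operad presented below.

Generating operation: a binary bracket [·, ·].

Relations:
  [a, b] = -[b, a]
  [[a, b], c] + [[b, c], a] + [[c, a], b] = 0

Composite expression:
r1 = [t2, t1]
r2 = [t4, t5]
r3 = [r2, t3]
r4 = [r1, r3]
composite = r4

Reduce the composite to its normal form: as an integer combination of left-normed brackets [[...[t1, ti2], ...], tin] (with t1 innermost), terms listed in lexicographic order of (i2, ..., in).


Antisymmetry and Jacobi reduce to t1-anchored left-normed brackets.
Composite bracket: [[t2, t1], [[t4, t5], t3]]
The bracket unfolds into 16 signed words via [a, b] = ab - ba (2^4 = 16).
Only words starting with t1 matter:
  t1t2t3t4t5 (sign +1) contributes +[[[[t1, t2], t3], t4], t5]
  t1t2t3t5t4 (sign -1) contributes -[[[[t1, t2], t3], t5], t4]
  t1t2t4t5t3 (sign -1) contributes -[[[[t1, t2], t4], t5], t3]
  t1t2t5t4t3 (sign +1) contributes +[[[[t1, t2], t5], t4], t3]

[[[[t1, t2], t3], t4], t5] - [[[[t1, t2], t3], t5], t4] - [[[[t1, t2], t4], t5], t3] + [[[[t1, t2], t5], t4], t3]


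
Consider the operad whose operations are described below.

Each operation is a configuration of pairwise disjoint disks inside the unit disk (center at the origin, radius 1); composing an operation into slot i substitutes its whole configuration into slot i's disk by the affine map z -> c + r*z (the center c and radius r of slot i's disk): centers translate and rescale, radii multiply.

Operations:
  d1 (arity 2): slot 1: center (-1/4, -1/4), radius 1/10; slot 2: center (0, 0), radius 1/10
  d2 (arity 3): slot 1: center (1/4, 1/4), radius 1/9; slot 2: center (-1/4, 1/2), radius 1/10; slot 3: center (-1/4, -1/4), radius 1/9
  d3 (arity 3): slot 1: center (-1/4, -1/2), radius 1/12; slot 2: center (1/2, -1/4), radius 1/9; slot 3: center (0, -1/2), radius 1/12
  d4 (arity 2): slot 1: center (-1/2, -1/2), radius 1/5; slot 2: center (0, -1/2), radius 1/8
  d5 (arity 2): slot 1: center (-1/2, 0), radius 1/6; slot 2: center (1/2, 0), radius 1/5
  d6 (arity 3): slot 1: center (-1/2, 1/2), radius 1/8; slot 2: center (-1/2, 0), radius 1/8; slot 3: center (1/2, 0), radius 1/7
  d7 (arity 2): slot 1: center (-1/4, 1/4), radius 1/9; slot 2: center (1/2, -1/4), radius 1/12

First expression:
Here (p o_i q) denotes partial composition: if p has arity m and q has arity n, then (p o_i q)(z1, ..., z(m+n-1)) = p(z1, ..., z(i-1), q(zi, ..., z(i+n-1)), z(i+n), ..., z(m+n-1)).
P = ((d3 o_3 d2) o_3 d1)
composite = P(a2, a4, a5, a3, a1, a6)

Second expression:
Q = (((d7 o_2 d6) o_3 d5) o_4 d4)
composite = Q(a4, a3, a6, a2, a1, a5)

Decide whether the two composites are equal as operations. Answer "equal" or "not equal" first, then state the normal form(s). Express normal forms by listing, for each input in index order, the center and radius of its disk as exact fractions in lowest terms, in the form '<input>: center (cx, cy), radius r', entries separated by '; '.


The first expression reduces to a1: center (-1/48, -11/24), radius 1/120; a2: center (-1/4, -1/2), radius 1/12; a3: center (1/48, -23/48), radius 1/1080; a4: center (1/2, -1/4), radius 1/9; a5: center (1/54, -13/27), radius 1/1080; a6: center (-1/48, -25/48), radius 1/108
The second expression reduces to a1: center (89/192, -241/960), radius 1/3840; a2: center (37/80, -241/960), radius 1/2400; a3: center (11/24, -5/24), radius 1/96; a4: center (-1/4, 1/4), radius 1/9; a5: center (13/24, -1/4), radius 1/84; a6: center (29/64, -1/4), radius 1/576
No match — not equal.

not equal; the first gives a1: center (-1/48, -11/24), radius 1/120; a2: center (-1/4, -1/2), radius 1/12; a3: center (1/48, -23/48), radius 1/1080; a4: center (1/2, -1/4), radius 1/9; a5: center (1/54, -13/27), radius 1/1080; a6: center (-1/48, -25/48), radius 1/108 and the second a1: center (89/192, -241/960), radius 1/3840; a2: center (37/80, -241/960), radius 1/2400; a3: center (11/24, -5/24), radius 1/96; a4: center (-1/4, 1/4), radius 1/9; a5: center (13/24, -1/4), radius 1/84; a6: center (29/64, -1/4), radius 1/576


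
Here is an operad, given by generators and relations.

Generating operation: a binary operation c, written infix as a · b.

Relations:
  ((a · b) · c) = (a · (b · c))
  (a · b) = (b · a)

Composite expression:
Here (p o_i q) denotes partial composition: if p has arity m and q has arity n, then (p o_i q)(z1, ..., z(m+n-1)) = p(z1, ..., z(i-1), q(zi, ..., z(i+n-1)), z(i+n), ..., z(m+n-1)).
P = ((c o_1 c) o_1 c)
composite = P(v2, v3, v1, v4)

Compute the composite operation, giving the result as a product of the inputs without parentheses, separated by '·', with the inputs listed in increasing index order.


v1 · v2 · v3 · v4

Reordering under c is free, so list the v-inputs canonically.
(v2 · v3) flattens to v2 · v3
((v2 · v3) · v1) flattens to v2 · v3 · v1
(((v2 · v3) · v1) · v4) flattens to v2 · v3 · v1 · v4
commutativity sorts the factors: v1 · v2 · v3 · v4


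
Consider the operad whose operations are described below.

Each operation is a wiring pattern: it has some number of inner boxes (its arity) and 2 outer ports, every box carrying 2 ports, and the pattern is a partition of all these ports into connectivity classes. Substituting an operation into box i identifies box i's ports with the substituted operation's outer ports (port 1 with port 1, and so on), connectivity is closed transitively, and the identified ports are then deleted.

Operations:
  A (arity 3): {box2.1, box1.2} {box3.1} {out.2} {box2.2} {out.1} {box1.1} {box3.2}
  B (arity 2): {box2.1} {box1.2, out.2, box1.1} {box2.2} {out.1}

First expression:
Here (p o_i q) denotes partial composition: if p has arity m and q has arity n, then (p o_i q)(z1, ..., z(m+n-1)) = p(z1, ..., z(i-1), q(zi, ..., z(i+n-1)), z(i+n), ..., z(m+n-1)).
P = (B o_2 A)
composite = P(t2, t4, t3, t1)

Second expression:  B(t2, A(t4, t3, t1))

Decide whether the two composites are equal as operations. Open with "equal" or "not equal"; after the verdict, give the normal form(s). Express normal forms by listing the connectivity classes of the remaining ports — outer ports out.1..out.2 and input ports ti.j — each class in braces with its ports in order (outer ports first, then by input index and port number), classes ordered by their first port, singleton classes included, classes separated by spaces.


equal — both sides give {out.1} {out.2, t2.1, t2.2} {t1.1} {t1.2} {t3.1, t4.2} {t3.2} {t4.1}

Normal form of the first expression: {out.1} {out.2, t2.1, t2.2} {t1.1} {t1.2} {t3.1, t4.2} {t3.2} {t4.1}
Normal form of the second expression: {out.1} {out.2, t2.1, t2.2} {t1.1} {t1.2} {t3.1, t4.2} {t3.2} {t4.1}
Both agree, so they are equal.


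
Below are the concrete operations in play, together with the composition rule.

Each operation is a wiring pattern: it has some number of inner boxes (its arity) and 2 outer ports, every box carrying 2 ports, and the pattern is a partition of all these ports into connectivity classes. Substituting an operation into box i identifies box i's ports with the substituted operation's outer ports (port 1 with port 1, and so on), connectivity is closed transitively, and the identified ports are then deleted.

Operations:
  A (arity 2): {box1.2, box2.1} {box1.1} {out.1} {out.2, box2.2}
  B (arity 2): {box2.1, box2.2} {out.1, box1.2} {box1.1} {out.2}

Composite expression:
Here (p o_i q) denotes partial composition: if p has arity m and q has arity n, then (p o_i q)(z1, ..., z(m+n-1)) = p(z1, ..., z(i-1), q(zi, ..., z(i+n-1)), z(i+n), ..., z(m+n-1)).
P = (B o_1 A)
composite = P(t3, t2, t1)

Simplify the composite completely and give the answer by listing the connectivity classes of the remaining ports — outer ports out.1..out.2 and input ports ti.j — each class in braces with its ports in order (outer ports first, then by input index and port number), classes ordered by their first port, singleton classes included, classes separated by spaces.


{out.1, t2.2} {out.2} {t1.1, t1.2} {t2.1, t3.2} {t3.1}

Two ports join when wires chain via B-identified ports.
composing A on (t3, t2), with out.j its own outer ports: {out.1} {out.2, t2.2} {t2.1, t3.2} {t3.1}
composing B on (t3, t2, t1), with out.j its own outer ports: {out.1, t2.2} {out.2} {t1.1, t1.2} {t2.1, t3.2} {t3.1}


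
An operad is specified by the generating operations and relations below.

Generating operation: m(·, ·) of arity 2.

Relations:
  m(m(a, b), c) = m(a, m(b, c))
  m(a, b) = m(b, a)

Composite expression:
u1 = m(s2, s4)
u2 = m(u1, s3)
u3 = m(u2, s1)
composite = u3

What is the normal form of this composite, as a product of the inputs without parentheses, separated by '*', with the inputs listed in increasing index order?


Any arrangement under m is one operation, so sort the s-inputs.
m(s2, s4) flattens to s2 * s4
m(m(s2, s4), s3) flattens to s2 * s4 * s3
m(m(m(s2, s4), s3), s1) flattens to s2 * s4 * s3 * s1
the factors in increasing index order: s1 * s2 * s3 * s4

s1 * s2 * s3 * s4


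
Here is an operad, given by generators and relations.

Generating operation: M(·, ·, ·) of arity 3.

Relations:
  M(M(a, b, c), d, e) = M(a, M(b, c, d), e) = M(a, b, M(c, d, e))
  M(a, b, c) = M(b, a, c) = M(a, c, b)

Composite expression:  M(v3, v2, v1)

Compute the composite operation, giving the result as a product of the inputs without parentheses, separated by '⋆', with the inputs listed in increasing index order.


v1 ⋆ v2 ⋆ v3

Any arrangement under M is one operation, so sort the v-inputs.
M(v3, v2, v1) collapses to v3 ⋆ v2 ⋆ v1
sorting the factors by input index: v1 ⋆ v2 ⋆ v3


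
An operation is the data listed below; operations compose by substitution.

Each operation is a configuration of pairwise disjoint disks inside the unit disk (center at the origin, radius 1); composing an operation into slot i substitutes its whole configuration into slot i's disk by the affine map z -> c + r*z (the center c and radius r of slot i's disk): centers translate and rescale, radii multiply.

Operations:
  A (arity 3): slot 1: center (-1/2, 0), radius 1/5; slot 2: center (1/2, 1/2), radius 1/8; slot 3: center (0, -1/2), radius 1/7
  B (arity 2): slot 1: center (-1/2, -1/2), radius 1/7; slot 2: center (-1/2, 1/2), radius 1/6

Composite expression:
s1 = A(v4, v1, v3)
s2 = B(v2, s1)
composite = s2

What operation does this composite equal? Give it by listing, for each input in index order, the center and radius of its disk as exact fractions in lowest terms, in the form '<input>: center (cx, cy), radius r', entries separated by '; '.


v1: center (-5/12, 7/12), radius 1/48; v2: center (-1/2, -1/2), radius 1/7; v3: center (-1/2, 5/12), radius 1/42; v4: center (-7/12, 1/2), radius 1/30

Only the slot chain above each v matters under B; compose those maps.
input v2: applying the 1 nested substitution gives center (-1/2, -1/2), radius 1/7
input v4: applying the 2 nested substitutions gives center (-7/12, 1/2), radius 1/30
input v1: applying the 2 nested substitutions gives center (-5/12, 7/12), radius 1/48
input v3: applying the 2 nested substitutions gives center (-1/2, 5/12), radius 1/42


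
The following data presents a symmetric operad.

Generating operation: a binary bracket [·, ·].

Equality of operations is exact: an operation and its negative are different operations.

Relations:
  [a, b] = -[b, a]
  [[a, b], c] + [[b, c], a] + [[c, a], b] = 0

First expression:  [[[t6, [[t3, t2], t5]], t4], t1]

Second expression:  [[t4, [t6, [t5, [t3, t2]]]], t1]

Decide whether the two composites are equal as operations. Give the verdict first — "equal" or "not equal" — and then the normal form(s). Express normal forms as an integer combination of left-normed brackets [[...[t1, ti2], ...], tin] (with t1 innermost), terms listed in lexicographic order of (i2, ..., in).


equal; both compose to -[[[[[t1, t2], t3], t5], t6], t4] + [[[[[t1, t3], t2], t5], t6], t4] + [[[[[t1, t4], t2], t3], t5], t6] - [[[[[t1, t4], t3], t2], t5], t6] - [[[[[t1, t4], t5], t2], t3], t6] + [[[[[t1, t4], t5], t3], t2], t6] - [[[[[t1, t4], t6], t2], t3], t5] + [[[[[t1, t4], t6], t3], t2], t5] + [[[[[t1, t4], t6], t5], t2], t3] - [[[[[t1, t4], t6], t5], t3], t2] + [[[[[t1, t5], t2], t3], t6], t4] - [[[[[t1, t5], t3], t2], t6], t4] + [[[[[t1, t6], t2], t3], t5], t4] - [[[[[t1, t6], t3], t2], t5], t4] - [[[[[t1, t6], t5], t2], t3], t4] + [[[[[t1, t6], t5], t3], t2], t4]

Normal form of the first expression: -[[[[[t1, t2], t3], t5], t6], t4] + [[[[[t1, t3], t2], t5], t6], t4] + [[[[[t1, t4], t2], t3], t5], t6] - [[[[[t1, t4], t3], t2], t5], t6] - [[[[[t1, t4], t5], t2], t3], t6] + [[[[[t1, t4], t5], t3], t2], t6] - [[[[[t1, t4], t6], t2], t3], t5] + [[[[[t1, t4], t6], t3], t2], t5] + [[[[[t1, t4], t6], t5], t2], t3] - [[[[[t1, t4], t6], t5], t3], t2] + [[[[[t1, t5], t2], t3], t6], t4] - [[[[[t1, t5], t3], t2], t6], t4] + [[[[[t1, t6], t2], t3], t5], t4] - [[[[[t1, t6], t3], t2], t5], t4] - [[[[[t1, t6], t5], t2], t3], t4] + [[[[[t1, t6], t5], t3], t2], t4]
Normal form of the second expression: -[[[[[t1, t2], t3], t5], t6], t4] + [[[[[t1, t3], t2], t5], t6], t4] + [[[[[t1, t4], t2], t3], t5], t6] - [[[[[t1, t4], t3], t2], t5], t6] - [[[[[t1, t4], t5], t2], t3], t6] + [[[[[t1, t4], t5], t3], t2], t6] - [[[[[t1, t4], t6], t2], t3], t5] + [[[[[t1, t4], t6], t3], t2], t5] + [[[[[t1, t4], t6], t5], t2], t3] - [[[[[t1, t4], t6], t5], t3], t2] + [[[[[t1, t5], t2], t3], t6], t4] - [[[[[t1, t5], t3], t2], t6], t4] + [[[[[t1, t6], t2], t3], t5], t4] - [[[[[t1, t6], t3], t2], t5], t4] - [[[[[t1, t6], t5], t2], t3], t4] + [[[[[t1, t6], t5], t3], t2], t4]
The forms coincide; equal.


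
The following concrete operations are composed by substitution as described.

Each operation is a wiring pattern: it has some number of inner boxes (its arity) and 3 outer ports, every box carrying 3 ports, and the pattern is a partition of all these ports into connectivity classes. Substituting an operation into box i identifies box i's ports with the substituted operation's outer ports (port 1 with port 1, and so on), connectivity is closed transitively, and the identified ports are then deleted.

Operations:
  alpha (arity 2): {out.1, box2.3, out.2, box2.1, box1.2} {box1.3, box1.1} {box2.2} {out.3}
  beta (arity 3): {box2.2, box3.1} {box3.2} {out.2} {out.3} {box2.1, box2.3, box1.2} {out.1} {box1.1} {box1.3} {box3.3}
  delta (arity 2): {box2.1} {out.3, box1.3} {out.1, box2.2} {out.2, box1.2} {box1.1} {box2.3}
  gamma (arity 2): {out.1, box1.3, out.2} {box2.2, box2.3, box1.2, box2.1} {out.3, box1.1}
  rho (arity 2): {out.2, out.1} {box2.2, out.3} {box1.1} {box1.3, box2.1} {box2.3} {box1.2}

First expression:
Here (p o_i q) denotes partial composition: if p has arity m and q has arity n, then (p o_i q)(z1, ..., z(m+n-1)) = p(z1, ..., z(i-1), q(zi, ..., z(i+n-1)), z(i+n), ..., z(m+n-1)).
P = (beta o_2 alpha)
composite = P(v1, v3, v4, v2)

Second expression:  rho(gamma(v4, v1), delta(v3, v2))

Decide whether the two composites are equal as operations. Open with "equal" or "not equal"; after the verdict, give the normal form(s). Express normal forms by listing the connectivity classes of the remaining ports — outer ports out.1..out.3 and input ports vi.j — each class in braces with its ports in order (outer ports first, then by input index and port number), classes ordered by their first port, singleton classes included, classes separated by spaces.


Reducing the first expression gives {out.1} {out.2} {out.3} {v1.1} {v1.2, v2.1, v3.2, v4.1, v4.3} {v1.3} {v2.2} {v2.3} {v3.1, v3.3} {v4.2}
Reducing the second expression gives {out.1, out.2} {out.3, v3.2} {v1.1, v1.2, v1.3, v4.2} {v2.1} {v2.2, v4.1} {v2.3} {v3.1} {v3.3} {v4.3}
Distinct normal forms: not equal.

not equal: they reduce to {out.1} {out.2} {out.3} {v1.1} {v1.2, v2.1, v3.2, v4.1, v4.3} {v1.3} {v2.2} {v2.3} {v3.1, v3.3} {v4.2} and {out.1, out.2} {out.3, v3.2} {v1.1, v1.2, v1.3, v4.2} {v2.1} {v2.2, v4.1} {v2.3} {v3.1} {v3.3} {v4.3}


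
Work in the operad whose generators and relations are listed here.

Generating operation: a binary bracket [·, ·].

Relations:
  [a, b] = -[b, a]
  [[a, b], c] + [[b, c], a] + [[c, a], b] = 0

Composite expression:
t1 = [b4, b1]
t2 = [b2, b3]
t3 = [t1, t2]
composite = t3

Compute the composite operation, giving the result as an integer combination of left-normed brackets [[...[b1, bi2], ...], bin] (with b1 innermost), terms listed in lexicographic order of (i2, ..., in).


-[[[b1, b4], b2], b3] + [[[b1, b4], b3], b2]


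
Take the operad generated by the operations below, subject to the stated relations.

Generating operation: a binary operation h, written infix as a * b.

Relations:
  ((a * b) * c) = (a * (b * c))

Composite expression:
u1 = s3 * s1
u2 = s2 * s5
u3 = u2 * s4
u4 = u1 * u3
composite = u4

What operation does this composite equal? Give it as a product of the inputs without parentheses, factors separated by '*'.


s3 * s1 * s2 * s5 * s4

Associativity of h dissolves the nesting; only the s-input order survives.
(s3 * s1) flattens to s3 * s1
(s2 * s5) flattens to s2 * s5
((s2 * s5) * s4) flattens to s2 * s5 * s4
((s3 * s1) * ((s2 * s5) * s4)) flattens to s3 * s1 * s2 * s5 * s4


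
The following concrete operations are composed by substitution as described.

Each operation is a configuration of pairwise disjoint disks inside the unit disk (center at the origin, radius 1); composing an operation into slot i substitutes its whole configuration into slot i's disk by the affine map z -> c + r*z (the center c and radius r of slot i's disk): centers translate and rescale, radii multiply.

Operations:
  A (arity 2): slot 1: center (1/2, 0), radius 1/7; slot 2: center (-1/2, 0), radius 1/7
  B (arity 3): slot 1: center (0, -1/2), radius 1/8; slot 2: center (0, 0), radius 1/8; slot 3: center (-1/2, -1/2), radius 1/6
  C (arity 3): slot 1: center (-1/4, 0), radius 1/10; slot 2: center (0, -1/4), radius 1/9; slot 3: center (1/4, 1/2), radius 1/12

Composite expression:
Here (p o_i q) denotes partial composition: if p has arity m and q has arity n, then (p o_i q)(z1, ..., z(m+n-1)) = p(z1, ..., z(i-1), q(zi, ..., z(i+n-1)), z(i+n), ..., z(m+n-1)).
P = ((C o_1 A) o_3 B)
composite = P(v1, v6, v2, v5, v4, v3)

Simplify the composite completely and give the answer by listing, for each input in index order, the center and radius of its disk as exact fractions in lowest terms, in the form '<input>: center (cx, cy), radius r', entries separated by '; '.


v1: center (-1/5, 0), radius 1/70; v2: center (0, -11/36), radius 1/72; v3: center (1/4, 1/2), radius 1/12; v4: center (-1/18, -11/36), radius 1/54; v5: center (0, -1/4), radius 1/72; v6: center (-3/10, 0), radius 1/70

Below C, radii multiply path by path; the v-disk centers shift.
input v1: composing its 2 substitution steps yields center (-1/5, 0), radius 1/70
input v6: composing its 2 substitution steps yields center (-3/10, 0), radius 1/70
input v2: composing its 2 substitution steps yields center (0, -11/36), radius 1/72
input v5: composing its 2 substitution steps yields center (0, -1/4), radius 1/72
input v4: composing its 2 substitution steps yields center (-1/18, -11/36), radius 1/54
input v3: composing its 1 substitution step yields center (1/4, 1/2), radius 1/12


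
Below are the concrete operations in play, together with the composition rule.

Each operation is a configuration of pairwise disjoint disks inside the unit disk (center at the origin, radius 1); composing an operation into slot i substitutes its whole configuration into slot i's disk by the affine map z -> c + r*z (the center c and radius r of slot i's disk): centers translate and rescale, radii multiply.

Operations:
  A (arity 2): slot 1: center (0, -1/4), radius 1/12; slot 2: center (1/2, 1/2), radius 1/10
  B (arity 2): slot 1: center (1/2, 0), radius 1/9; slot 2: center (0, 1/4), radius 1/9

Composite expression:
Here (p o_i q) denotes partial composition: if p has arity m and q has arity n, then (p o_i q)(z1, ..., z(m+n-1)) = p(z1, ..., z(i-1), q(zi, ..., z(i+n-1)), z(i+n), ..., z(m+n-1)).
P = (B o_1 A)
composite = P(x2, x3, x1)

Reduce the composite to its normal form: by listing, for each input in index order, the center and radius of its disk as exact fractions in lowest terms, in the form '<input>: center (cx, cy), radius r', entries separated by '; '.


x1: center (0, 1/4), radius 1/9; x2: center (1/2, -1/36), radius 1/108; x3: center (5/9, 1/18), radius 1/90

Only the slot chain above each x matters under B; compose those maps.
input x2: composing its 2 substitution steps yields center (1/2, -1/36), radius 1/108
input x3: composing its 2 substitution steps yields center (5/9, 1/18), radius 1/90
input x1: composing its 1 substitution step yields center (0, 1/4), radius 1/9


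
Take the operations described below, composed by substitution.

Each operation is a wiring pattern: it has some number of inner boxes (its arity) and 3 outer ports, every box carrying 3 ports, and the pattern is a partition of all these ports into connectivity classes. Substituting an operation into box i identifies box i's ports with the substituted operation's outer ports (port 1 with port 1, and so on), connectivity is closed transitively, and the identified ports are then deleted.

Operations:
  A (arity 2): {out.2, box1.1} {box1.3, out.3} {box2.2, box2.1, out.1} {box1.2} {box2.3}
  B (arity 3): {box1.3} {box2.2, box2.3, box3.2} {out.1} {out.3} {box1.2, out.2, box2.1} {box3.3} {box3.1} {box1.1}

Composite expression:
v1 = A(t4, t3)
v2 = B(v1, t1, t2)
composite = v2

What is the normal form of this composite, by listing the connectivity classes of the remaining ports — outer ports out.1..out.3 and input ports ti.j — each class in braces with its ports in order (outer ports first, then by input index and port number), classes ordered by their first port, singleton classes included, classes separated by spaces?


Two ports join when wires chain via B-identified ports.
after A, the pattern on (t4, t3) reads {out.1, t3.1, t3.2} {out.2, t4.1} {out.3, t4.3} {t3.3} {t4.2} (out.j = its outer ports)
after B, the pattern on (t4, t3, t1, t2) reads {out.1} {out.2, t1.1, t4.1} {out.3} {t1.2, t1.3, t2.2} {t2.1} {t2.3} {t3.1, t3.2} {t3.3} {t4.2} {t4.3} (out.j = its outer ports)

{out.1} {out.2, t1.1, t4.1} {out.3} {t1.2, t1.3, t2.2} {t2.1} {t2.3} {t3.1, t3.2} {t3.3} {t4.2} {t4.3}


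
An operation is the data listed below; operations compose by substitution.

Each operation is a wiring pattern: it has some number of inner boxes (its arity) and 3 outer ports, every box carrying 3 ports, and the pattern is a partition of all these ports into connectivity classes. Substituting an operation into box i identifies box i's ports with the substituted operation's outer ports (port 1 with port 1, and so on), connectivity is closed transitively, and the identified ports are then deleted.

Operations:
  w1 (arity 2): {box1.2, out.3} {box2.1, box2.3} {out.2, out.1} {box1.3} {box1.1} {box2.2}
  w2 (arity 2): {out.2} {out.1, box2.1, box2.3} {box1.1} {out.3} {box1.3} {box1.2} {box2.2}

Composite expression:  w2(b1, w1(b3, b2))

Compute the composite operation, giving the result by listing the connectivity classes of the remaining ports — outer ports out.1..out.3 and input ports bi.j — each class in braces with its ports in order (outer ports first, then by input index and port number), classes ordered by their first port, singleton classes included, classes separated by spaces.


After gluing at w2, chains via deleted ports link the b-ports.
the subtree at w1 composes to {out.1, out.2} {out.3, b3.2} {b2.1, b2.3} {b2.2} {b3.1} {b3.3} on (b3, b2); out.j = own outer ports
the subtree at w2 composes to {out.1, b3.2} {out.2} {out.3} {b1.1} {b1.2} {b1.3} {b2.1, b2.3} {b2.2} {b3.1} {b3.3} on (b1, b3, b2); out.j = own outer ports

{out.1, b3.2} {out.2} {out.3} {b1.1} {b1.2} {b1.3} {b2.1, b2.3} {b2.2} {b3.1} {b3.3}


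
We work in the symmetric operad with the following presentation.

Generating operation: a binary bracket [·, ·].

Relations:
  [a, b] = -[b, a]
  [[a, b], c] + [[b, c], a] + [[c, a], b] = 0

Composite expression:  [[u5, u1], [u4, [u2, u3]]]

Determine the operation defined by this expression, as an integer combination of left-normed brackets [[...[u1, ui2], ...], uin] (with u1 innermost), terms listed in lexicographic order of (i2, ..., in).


[[[[u1, u5], u2], u3], u4] - [[[[u1, u5], u3], u2], u4] - [[[[u1, u5], u4], u2], u3] + [[[[u1, u5], u4], u3], u2]

In the tensor algebra, words opening u1 carry the u1-anchored form.
Composite bracket: [[u5, u1], [u4, [u2, u3]]]
Expanding via [a, b] = ab - ba: 16 signed words (2^4 = 16).
Coefficients come from the u1-initial words:
  u1u5u2u3u4 (sign +1) contributes +[[[[u1, u5], u2], u3], u4]
  u1u5u3u2u4 (sign -1) contributes -[[[[u1, u5], u3], u2], u4]
  u1u5u4u2u3 (sign -1) contributes -[[[[u1, u5], u4], u2], u3]
  u1u5u4u3u2 (sign +1) contributes +[[[[u1, u5], u4], u3], u2]


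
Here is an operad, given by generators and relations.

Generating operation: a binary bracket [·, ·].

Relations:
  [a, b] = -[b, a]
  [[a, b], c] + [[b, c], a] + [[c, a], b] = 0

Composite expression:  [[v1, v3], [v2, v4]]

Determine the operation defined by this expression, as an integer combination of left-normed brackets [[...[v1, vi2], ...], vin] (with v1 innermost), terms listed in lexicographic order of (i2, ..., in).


Expand each bracket as ab - ba; the v1-initial words give the coefficients.
Composite bracket: [[v1, v3], [v2, v4]]
Under [a, b] = ab - ba we get 8 signed associative words (2^3 = 8).
Keep just the words that open with v1:
  word v1v3v2v4 has sign +1, contributing +[[[v1, v3], v2], v4]
  word v1v3v4v2 has sign -1, contributing -[[[v1, v3], v4], v2]

[[[v1, v3], v2], v4] - [[[v1, v3], v4], v2]


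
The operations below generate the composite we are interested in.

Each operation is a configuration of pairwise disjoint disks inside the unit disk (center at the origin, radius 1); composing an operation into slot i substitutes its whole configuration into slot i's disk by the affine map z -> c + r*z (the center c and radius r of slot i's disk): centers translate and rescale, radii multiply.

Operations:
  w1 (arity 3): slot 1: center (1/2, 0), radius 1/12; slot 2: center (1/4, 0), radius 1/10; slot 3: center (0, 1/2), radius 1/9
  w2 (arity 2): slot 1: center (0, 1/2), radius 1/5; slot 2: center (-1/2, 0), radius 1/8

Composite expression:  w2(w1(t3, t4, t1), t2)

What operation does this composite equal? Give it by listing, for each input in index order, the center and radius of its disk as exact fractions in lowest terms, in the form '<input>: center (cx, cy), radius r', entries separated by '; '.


t1: center (0, 3/5), radius 1/45; t2: center (-1/2, 0), radius 1/8; t3: center (1/10, 1/2), radius 1/60; t4: center (1/20, 1/2), radius 1/50

Follow each t-input down from w2: c' goes to c + r*c', radius to r*r'.
t3: after 2 affine steps, its disk has center (1/10, 1/2), radius 1/60
t4: after 2 affine steps, its disk has center (1/20, 1/2), radius 1/50
t1: after 2 affine steps, its disk has center (0, 3/5), radius 1/45
t2: after 1 affine step, its disk has center (-1/2, 0), radius 1/8


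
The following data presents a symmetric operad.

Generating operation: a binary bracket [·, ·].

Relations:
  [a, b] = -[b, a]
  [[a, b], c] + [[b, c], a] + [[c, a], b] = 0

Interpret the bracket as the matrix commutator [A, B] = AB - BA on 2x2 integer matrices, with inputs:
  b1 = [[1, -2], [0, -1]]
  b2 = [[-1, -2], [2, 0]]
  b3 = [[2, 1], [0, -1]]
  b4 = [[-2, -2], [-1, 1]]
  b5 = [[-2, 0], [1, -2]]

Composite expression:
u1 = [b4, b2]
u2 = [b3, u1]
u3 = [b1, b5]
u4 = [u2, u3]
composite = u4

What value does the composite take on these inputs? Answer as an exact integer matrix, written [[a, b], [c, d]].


[b4, b2] = [[-6, 4], [7, 6]]
[b3, [b4, b2]] = [[7, 24], [-21, -7]]
[b1, b5] = [[-2, 0], [-2, 2]]
[[b3, [b4, b2]], [b1, b5]] = [[-48, 96], [112, 48]]

[[-48, 96], [112, 48]]


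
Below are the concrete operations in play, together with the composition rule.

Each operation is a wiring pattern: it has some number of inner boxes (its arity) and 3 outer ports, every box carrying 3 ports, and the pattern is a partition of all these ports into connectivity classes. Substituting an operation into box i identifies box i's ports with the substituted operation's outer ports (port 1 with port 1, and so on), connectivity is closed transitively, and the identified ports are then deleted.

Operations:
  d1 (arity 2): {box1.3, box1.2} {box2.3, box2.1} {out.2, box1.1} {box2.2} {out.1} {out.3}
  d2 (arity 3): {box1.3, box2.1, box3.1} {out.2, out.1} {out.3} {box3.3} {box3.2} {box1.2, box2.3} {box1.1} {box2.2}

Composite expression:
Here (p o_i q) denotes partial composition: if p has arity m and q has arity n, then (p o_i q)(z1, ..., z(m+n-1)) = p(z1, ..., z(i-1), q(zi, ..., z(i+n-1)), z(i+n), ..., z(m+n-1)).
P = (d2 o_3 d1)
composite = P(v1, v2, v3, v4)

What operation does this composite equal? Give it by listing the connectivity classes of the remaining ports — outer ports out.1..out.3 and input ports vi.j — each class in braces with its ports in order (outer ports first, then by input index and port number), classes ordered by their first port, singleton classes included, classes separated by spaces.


After gluing at d2, chains via deleted ports link the v-ports.
through d1, on inputs (v3, v4): {out.1} {out.2, v3.1} {out.3} {v3.2, v3.3} {v4.1, v4.3} {v4.2} (out.j = stage outer ports)
through d2, on inputs (v1, v2, v3, v4): {out.1, out.2} {out.3} {v1.1} {v1.2, v2.3} {v1.3, v2.1} {v2.2} {v3.1} {v3.2, v3.3} {v4.1, v4.3} {v4.2} (out.j = stage outer ports)

{out.1, out.2} {out.3} {v1.1} {v1.2, v2.3} {v1.3, v2.1} {v2.2} {v3.1} {v3.2, v3.3} {v4.1, v4.3} {v4.2}


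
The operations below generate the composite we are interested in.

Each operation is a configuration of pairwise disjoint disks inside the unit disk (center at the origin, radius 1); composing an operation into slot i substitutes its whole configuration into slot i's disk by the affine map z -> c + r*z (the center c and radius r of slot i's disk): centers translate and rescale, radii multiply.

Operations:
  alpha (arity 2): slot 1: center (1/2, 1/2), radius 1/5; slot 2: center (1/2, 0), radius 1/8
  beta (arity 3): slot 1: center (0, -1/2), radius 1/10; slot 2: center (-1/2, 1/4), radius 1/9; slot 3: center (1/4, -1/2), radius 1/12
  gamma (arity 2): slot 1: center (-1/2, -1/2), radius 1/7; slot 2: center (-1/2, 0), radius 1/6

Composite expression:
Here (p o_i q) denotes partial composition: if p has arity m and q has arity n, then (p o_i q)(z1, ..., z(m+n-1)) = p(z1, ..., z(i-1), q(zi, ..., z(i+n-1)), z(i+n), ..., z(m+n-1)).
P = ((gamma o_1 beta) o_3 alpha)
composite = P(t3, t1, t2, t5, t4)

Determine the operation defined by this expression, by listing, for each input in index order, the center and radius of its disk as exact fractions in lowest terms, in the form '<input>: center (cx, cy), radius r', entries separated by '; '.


t1: center (-4/7, -13/28), radius 1/63; t2: center (-11/24, -95/168), radius 1/420; t3: center (-1/2, -4/7), radius 1/70; t4: center (-1/2, 0), radius 1/6; t5: center (-11/24, -4/7), radius 1/672


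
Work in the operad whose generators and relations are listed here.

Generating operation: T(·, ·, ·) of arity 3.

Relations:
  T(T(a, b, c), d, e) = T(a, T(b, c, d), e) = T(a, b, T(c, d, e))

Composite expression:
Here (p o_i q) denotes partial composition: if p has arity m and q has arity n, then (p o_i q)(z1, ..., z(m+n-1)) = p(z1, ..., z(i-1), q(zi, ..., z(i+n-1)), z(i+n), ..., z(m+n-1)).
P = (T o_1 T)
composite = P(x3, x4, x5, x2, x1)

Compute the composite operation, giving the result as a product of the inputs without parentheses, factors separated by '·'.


x3 · x4 · x5 · x2 · x1

Key point: T is associative — brackets drop, the x-order remains.
T(x3, x4, x5) unparenthesizes to x3 · x4 · x5
T(T(x3, x4, x5), x2, x1) unparenthesizes to x3 · x4 · x5 · x2 · x1


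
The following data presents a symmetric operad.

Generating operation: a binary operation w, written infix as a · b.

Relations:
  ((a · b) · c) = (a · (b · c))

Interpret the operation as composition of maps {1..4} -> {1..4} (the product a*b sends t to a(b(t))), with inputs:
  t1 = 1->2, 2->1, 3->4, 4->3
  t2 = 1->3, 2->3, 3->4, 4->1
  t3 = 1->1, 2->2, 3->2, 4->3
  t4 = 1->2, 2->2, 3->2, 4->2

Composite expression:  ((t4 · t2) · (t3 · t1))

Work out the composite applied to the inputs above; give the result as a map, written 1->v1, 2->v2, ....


1->2, 2->2, 3->2, 4->2

(t4 · t2) = 1->2, 2->2, 3->2, 4->2
(t3 · t1) = 1->2, 2->1, 3->3, 4->2
((t4 · t2) · (t3 · t1)) = 1->2, 2->2, 3->2, 4->2


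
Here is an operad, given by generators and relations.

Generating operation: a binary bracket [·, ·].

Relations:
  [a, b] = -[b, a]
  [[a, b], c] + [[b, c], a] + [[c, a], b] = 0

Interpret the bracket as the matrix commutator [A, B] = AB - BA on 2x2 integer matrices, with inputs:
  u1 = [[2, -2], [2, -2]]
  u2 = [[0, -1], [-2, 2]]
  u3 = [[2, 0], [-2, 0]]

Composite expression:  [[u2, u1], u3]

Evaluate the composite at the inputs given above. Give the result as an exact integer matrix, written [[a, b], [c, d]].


[u2, u1] = [[-6, 8], [-4, 6]]
[[u2, u1], u3] = [[-16, -16], [-32, 16]]

[[-16, -16], [-32, 16]]


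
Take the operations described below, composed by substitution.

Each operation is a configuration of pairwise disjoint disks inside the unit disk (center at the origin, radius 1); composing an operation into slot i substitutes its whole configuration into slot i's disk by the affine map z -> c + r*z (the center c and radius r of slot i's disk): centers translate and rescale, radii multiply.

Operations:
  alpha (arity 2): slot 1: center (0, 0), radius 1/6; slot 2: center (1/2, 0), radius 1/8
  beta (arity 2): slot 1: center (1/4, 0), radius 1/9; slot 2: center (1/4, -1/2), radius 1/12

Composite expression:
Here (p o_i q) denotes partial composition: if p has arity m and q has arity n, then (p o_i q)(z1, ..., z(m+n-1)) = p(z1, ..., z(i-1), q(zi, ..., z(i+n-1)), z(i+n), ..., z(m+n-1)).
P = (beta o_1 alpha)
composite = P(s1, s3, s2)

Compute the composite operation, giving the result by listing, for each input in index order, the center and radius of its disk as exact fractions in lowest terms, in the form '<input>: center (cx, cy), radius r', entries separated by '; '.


s1: center (1/4, 0), radius 1/54; s2: center (1/4, -1/2), radius 1/12; s3: center (11/36, 0), radius 1/72

Nesting under beta composes maps z -> c + r*z down each s-path.
s1: after 2 affine steps, its disk has center (1/4, 0), radius 1/54
s3: after 2 affine steps, its disk has center (11/36, 0), radius 1/72
s2: after 1 affine step, its disk has center (1/4, -1/2), radius 1/12
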